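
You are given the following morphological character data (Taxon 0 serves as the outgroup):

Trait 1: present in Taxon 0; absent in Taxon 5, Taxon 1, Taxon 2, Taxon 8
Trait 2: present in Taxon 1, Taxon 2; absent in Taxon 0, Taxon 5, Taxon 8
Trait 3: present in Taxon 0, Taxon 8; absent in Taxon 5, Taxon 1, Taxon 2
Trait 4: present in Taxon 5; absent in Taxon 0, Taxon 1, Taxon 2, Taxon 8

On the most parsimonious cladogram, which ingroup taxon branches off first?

Taxon 8

Character polarity is set by the outgroup: the derived state is whichever differs from the outgroup's state, so for Trait 1, Trait 3 the derived state is 'absent', and for the remaining characters it is 'present'.
Trait 1 (derived state 'absent') is shared by all ingroup taxa — unites the whole ingroup.
Trait 2 (derived state 'present') is shared by Taxon 1 and Taxon 2 — a synapomorphy uniting that clade.
Only Taxon 1, Taxon 2, and Taxon 5 show the derived state 'absent' for Trait 3, supporting them as a clade.
Trait 4: derived state 'present' in Taxon 5 only — an autapomorphy, so it tells us nothing about relationships among taxa.
Most parsimonious ingroup topology: ((Taxon 5,(Taxon 1,Taxon 2)),Taxon 8).
Taxon 8 is sister to the clade containing all other ingroup taxa, so it is the earliest-diverging (most basal) ingroup lineage.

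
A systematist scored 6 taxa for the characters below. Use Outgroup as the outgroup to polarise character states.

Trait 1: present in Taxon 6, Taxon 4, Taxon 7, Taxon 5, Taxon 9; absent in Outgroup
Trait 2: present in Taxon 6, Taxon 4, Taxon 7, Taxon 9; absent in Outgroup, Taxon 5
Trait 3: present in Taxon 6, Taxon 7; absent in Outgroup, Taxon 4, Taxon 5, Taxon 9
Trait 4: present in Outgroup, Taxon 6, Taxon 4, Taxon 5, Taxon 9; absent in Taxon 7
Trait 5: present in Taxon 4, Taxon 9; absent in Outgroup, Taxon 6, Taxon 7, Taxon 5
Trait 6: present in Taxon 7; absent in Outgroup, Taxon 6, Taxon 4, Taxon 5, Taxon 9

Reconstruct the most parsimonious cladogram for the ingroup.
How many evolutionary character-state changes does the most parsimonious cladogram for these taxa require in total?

6

Character polarity is set by the outgroup: the derived state is whichever differs from the outgroup's state, so for Trait 4 the derived state is 'absent', and for the remaining characters it is 'present'.
All ingroup taxa share the derived state 'present' for Trait 1; it defines the ingroup but does not resolve relationships within it.
Only Taxon 4, Taxon 6, Taxon 7, and Taxon 9 show the derived state 'present' for Trait 2, supporting them as a clade.
Only Taxon 6 and Taxon 7 show the derived state 'present' for Trait 3, supporting them as a clade.
Trait 4: derived state 'absent' in Taxon 7 only — an autapomorphy, so it tells us nothing about relationships among taxa.
Trait 5 (derived state 'present') is shared by Taxon 4 and Taxon 9 — a synapomorphy uniting that clade.
Trait 6: derived state 'present' in Taxon 7 only — an autapomorphy, so it tells us nothing about relationships among taxa.
Most parsimonious ingroup topology: (((Taxon 6,Taxon 7),(Taxon 4,Taxon 9)),Taxon 5).
Changes per character on this tree: Trait 1: 1; Trait 2: 1; Trait 3: 1; Trait 4: 1; Trait 5: 1; Trait 6: 1.
Total = 6.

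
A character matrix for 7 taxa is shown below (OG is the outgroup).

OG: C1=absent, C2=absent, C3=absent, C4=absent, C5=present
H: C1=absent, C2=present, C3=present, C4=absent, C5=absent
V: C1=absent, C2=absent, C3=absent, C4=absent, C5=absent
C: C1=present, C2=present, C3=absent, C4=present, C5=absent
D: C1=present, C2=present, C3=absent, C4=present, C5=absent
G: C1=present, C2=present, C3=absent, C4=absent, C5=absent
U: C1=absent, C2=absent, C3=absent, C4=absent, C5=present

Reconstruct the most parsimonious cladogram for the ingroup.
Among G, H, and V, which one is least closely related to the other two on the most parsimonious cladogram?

Character polarity is set by the outgroup: the derived state is whichever differs from the outgroup's state, so for C5 the derived state is 'absent', and for the remaining characters it is 'present'.
C1: derived state 'present' in C, D, and G only — synapomorphy for {C, D, G}.
C2: derived state 'present' in C, D, G, and H only — synapomorphy for {C, D, G, H}.
C3: derived state 'present' in H only — an autapomorphy, so it tells us nothing about relationships among taxa.
C4: derived state 'present' in C and D only — synapomorphy for {C, D}.
Only C, D, G, H, and V show the derived state 'absent' for C5, supporting them as a clade.
Most parsimonious ingroup topology: (((H,((C,D),G)),V),U).
H and G share a more recent common ancestor with each other than either does with V, so V is the least closely related of the three.

V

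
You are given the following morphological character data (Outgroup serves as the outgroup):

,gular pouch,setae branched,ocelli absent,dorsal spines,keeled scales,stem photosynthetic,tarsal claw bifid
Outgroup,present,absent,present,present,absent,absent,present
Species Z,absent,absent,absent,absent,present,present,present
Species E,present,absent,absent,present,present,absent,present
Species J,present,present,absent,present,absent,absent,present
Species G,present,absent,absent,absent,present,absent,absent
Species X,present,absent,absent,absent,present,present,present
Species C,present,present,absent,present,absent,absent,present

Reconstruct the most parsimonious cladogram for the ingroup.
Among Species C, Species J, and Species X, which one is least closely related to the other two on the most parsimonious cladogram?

Species X

Character polarity is set by the outgroup: the derived state is whichever differs from the outgroup's state, so for gular pouch, ocelli absent, dorsal spines, tarsal claw bifid the derived state is 'absent', and for the remaining characters it is 'present'.
gular pouch: derived state 'absent' in Species Z only — an autapomorphy, so it tells us nothing about relationships among taxa.
setae branched: derived state 'present' in Species C and Species J only — synapomorphy for {Species C, Species J}.
ocelli absent (derived state 'absent') is shared by all ingroup taxa — unites the whole ingroup.
Only Species G, Species X, and Species Z show the derived state 'absent' for dorsal spines, supporting them as a clade.
Only Species E, Species G, Species X, and Species Z show the derived state 'present' for keeled scales, supporting them as a clade.
stem photosynthetic: derived state 'present' in Species X and Species Z only — synapomorphy for {Species X, Species Z}.
tarsal claw bifid: derived state 'absent' in Species G only — an autapomorphy, so it tells us nothing about relationships among taxa.
Most parsimonious ingroup topology: ((((Species Z,Species X),Species G),Species E),(Species J,Species C)).
Species C and Species J share a more recent common ancestor with each other than either does with Species X, so Species X is the least closely related of the three.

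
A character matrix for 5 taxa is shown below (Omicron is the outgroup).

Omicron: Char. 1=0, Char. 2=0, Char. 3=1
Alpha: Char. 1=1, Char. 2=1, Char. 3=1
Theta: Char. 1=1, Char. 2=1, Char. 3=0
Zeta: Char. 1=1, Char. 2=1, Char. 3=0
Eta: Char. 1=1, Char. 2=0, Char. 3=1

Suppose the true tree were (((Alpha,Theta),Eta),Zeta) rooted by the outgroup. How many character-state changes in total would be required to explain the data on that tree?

Map each character onto (((Alpha,Theta),Eta),Zeta) (rooted by Omicron) and count the minimum state changes it requires (Fitch parsimony):
Char. 1: 1; Char. 2: 2; Char. 3: 2.
Total tree length = 5.

5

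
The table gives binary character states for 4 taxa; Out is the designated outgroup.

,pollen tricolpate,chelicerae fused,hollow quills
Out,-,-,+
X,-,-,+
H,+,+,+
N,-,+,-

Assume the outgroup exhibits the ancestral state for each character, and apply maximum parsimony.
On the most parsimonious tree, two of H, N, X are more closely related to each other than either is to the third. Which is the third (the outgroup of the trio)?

Character polarity is set by the outgroup: the derived state is whichever differs from the outgroup's state, so for hollow quills the derived state is '-', and for the remaining characters it is '+'.
pollen tricolpate (derived state '+') is unique to H (autapomorphy; uninformative for grouping).
Only H and N show the derived state '+' for chelicerae fused, supporting them as a clade.
hollow quills (derived state '-') is unique to N (autapomorphy; uninformative for grouping).
Most parsimonious ingroup topology: ((H,N),X).
N and H share a more recent common ancestor with each other than either does with X, so X is the least closely related of the three.

X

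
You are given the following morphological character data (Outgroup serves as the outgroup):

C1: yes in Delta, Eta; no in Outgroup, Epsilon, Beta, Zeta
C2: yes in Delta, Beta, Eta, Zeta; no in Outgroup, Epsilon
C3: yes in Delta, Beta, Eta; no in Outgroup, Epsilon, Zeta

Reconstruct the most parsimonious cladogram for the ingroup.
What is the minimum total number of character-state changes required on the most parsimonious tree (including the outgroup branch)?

3

The outgroup has state 'no' for every character, so 'yes' is the derived state throughout.
C1 (derived state 'yes') is shared by Delta and Eta — a synapomorphy uniting that clade.
C2: derived state 'yes' in Beta, Delta, Eta, and Zeta only — synapomorphy for {Beta, Delta, Eta, Zeta}.
C3: derived state 'yes' in Beta, Delta, and Eta only — synapomorphy for {Beta, Delta, Eta}.
Most parsimonious ingroup topology: (Epsilon,(((Delta,Eta),Beta),Zeta)).
Changes per character on this tree: C1: 1; C2: 1; C3: 1.
Total = 3.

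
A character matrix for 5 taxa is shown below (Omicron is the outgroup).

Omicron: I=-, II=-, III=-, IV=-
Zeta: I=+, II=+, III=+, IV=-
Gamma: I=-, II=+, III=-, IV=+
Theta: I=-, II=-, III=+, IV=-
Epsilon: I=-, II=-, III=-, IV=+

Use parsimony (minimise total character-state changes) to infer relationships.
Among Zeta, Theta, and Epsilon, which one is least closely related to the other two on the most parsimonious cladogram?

The outgroup has state '-' for every character, so '+' is the derived state throughout.
I: derived state '+' in Zeta only — an autapomorphy, so it tells us nothing about relationships among taxa.
II groups Gamma and Zeta, which is incompatible with the clades supported by the remaining characters; treating it as convergent (homoplasy) costs fewer steps than any alternative tree.
III: derived state '+' in Theta and Zeta only — synapomorphy for {Theta, Zeta}.
IV: derived state '+' in Epsilon and Gamma only — synapomorphy for {Epsilon, Gamma}.
Most parsimonious ingroup topology: ((Zeta,Theta),(Gamma,Epsilon)).
Zeta and Theta share a more recent common ancestor with each other than either does with Epsilon, so Epsilon is the least closely related of the three.

Epsilon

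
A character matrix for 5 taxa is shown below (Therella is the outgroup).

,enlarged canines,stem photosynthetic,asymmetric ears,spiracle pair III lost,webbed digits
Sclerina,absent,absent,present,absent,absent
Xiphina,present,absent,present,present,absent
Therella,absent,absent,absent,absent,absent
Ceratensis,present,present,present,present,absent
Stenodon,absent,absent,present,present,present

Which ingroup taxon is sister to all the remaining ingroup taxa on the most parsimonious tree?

Sclerina

The outgroup has state 'absent' for every character, so 'present' is the derived state throughout.
Only Ceratensis and Xiphina show the derived state 'present' for enlarged canines, supporting them as a clade.
stem photosynthetic: derived state 'present' in Ceratensis only — an autapomorphy, so it tells us nothing about relationships among taxa.
All ingroup taxa share the derived state 'present' for asymmetric ears; it defines the ingroup but does not resolve relationships within it.
spiracle pair III lost (derived state 'present') is shared by Ceratensis, Stenodon, and Xiphina — a synapomorphy uniting that clade.
webbed digits: derived state 'present' in Stenodon only — an autapomorphy, so it tells us nothing about relationships among taxa.
Most parsimonious ingroup topology: ((Stenodon,(Ceratensis,Xiphina)),Sclerina).
Sclerina is sister to the clade containing all other ingroup taxa, so it is the earliest-diverging (most basal) ingroup lineage.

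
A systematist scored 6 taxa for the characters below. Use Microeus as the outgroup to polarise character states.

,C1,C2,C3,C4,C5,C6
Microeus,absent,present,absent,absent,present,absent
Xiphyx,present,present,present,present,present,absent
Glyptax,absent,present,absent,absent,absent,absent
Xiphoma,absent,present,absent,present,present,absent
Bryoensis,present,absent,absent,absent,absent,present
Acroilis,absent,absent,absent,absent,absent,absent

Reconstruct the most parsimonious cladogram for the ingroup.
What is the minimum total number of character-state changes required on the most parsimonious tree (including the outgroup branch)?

7

Character polarity is set by the outgroup: the derived state is whichever differs from the outgroup's state, so for C2, C5 the derived state is 'absent', and for the remaining characters it is 'present'.
C1 (state 'present') occurs in Bryoensis and Xiphyx but conflicts with the nesting implied by the other characters — most parsimoniously interpreted as homoplasy.
C2 (derived state 'absent') is shared by Acroilis and Bryoensis — a synapomorphy uniting that clade.
C3 (derived state 'present') is unique to Xiphyx (autapomorphy; uninformative for grouping).
C4 (derived state 'present') is shared by Xiphoma and Xiphyx — a synapomorphy uniting that clade.
C5 (derived state 'absent') is shared by Acroilis, Bryoensis, and Glyptax — a synapomorphy uniting that clade.
C6: derived state 'present' in Bryoensis only — an autapomorphy, so it tells us nothing about relationships among taxa.
Most parsimonious ingroup topology: ((Xiphyx,Xiphoma),(Glyptax,(Bryoensis,Acroilis))).
Changes per character on this tree: C1: 2; C2: 1; C3: 1; C4: 1; C5: 1; C6: 1.
Total = 7.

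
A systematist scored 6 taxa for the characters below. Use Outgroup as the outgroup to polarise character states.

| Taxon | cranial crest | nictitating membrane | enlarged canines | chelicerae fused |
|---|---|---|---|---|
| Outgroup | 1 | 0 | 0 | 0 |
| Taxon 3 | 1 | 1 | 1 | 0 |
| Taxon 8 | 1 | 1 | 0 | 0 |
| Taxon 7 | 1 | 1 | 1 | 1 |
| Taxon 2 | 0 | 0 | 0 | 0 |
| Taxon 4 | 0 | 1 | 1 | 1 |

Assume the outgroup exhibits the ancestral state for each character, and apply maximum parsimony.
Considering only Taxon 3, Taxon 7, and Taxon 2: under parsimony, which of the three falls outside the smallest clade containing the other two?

Character polarity is set by the outgroup: the derived state is whichever differs from the outgroup's state, so for cranial crest the derived state is '0', and for the remaining characters it is '1'.
cranial crest (state '0') occurs in Taxon 2 and Taxon 4 but conflicts with the nesting implied by the other characters — most parsimoniously interpreted as homoplasy.
nictitating membrane (derived state '1') is shared by Taxon 3, Taxon 4, Taxon 7, and Taxon 8 — a synapomorphy uniting that clade.
enlarged canines: derived state '1' in Taxon 3, Taxon 4, and Taxon 7 only — synapomorphy for {Taxon 3, Taxon 4, Taxon 7}.
chelicerae fused (derived state '1') is shared by Taxon 4 and Taxon 7 — a synapomorphy uniting that clade.
Most parsimonious ingroup topology: (((Taxon 3,(Taxon 7,Taxon 4)),Taxon 8),Taxon 2).
Taxon 7 and Taxon 3 share a more recent common ancestor with each other than either does with Taxon 2, so Taxon 2 is the least closely related of the three.

Taxon 2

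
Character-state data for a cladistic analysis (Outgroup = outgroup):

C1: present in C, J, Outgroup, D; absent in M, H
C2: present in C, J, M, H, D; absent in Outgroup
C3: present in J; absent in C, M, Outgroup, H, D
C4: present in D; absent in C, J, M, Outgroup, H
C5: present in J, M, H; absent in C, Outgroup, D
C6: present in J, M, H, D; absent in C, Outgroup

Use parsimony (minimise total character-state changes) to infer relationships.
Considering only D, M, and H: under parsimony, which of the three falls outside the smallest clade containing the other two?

D

Character polarity is set by the outgroup: the derived state is whichever differs from the outgroup's state, so for C1 the derived state is 'absent', and for the remaining characters it is 'present'.
C1: derived state 'absent' in H and M only — synapomorphy for {H, M}.
C2 (derived state 'present') is shared by all ingroup taxa — unites the whole ingroup.
C3: derived state 'present' in J only — an autapomorphy, so it tells us nothing about relationships among taxa.
C4: derived state 'present' in D only — an autapomorphy, so it tells us nothing about relationships among taxa.
C5: derived state 'present' in H, J, and M only — synapomorphy for {H, J, M}.
C6: derived state 'present' in D, H, J, and M only — synapomorphy for {D, H, J, M}.
Most parsimonious ingroup topology: ((((H,M),J),D),C).
M and H share a more recent common ancestor with each other than either does with D, so D is the least closely related of the three.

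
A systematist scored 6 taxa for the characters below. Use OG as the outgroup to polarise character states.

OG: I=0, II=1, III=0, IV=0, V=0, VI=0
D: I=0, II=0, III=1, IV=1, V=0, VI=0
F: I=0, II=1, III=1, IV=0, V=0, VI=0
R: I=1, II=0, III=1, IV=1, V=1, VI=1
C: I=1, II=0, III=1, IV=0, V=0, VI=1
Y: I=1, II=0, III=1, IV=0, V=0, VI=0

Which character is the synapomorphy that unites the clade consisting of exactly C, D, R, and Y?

II

Character polarity is set by the outgroup: the derived state is whichever differs from the outgroup's state, so for II the derived state is '0', and for the remaining characters it is '1'.
Only C, R, and Y show the derived state '1' for I, supporting them as a clade.
Only C, D, R, and Y show the derived state '0' for II, supporting them as a clade.
All ingroup taxa share the derived state '1' for III; it defines the ingroup but does not resolve relationships within it.
IV (state '1') occurs in D and R but conflicts with the nesting implied by the other characters — most parsimoniously interpreted as homoplasy.
V (derived state '1') is unique to R (autapomorphy; uninformative for grouping).
Only C and R show the derived state '1' for VI, supporting them as a clade.
Most parsimonious ingroup topology: ((D,((R,C),Y)),F).
The clade {C, D, R, Y} is supported by II: its derived state '0' occurs in exactly those taxa and in no other taxon (including the outgroup).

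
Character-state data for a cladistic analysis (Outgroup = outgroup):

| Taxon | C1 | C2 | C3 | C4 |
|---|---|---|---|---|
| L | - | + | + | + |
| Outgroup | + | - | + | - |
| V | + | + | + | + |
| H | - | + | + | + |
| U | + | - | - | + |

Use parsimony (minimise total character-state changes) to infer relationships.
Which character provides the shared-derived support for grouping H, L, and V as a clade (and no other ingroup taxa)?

Character polarity is set by the outgroup: the derived state is whichever differs from the outgroup's state, so for C1, C3 the derived state is '-', and for the remaining characters it is '+'.
C1 (derived state '-') is shared by H and L — a synapomorphy uniting that clade.
C2 (derived state '+') is shared by H, L, and V — a synapomorphy uniting that clade.
C3: derived state '-' in U only — an autapomorphy, so it tells us nothing about relationships among taxa.
All ingroup taxa share the derived state '+' for C4; it defines the ingroup but does not resolve relationships within it.
Most parsimonious ingroup topology: ((V,(H,L)),U).
The clade {H, L, V} is supported by C2: its derived state '+' occurs in exactly those taxa and in no other taxon (including the outgroup).

C2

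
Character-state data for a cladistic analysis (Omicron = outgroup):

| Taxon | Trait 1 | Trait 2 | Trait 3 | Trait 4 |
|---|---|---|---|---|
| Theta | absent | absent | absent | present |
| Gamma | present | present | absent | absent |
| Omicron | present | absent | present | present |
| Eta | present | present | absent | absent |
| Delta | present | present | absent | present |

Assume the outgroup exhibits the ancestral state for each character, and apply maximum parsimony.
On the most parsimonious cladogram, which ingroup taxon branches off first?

Character polarity is set by the outgroup: the derived state is whichever differs from the outgroup's state, so for Trait 1, Trait 3, Trait 4 the derived state is 'absent', and for the remaining characters it is 'present'.
Trait 1 (derived state 'absent') is unique to Theta (autapomorphy; uninformative for grouping).
Trait 2 (derived state 'present') is shared by Delta, Eta, and Gamma — a synapomorphy uniting that clade.
Trait 3 (derived state 'absent') is shared by all ingroup taxa — unites the whole ingroup.
Only Eta and Gamma show the derived state 'absent' for Trait 4, supporting them as a clade.
Most parsimonious ingroup topology: (((Gamma,Eta),Delta),Theta).
Theta is sister to the clade containing all other ingroup taxa, so it is the earliest-diverging (most basal) ingroup lineage.

Theta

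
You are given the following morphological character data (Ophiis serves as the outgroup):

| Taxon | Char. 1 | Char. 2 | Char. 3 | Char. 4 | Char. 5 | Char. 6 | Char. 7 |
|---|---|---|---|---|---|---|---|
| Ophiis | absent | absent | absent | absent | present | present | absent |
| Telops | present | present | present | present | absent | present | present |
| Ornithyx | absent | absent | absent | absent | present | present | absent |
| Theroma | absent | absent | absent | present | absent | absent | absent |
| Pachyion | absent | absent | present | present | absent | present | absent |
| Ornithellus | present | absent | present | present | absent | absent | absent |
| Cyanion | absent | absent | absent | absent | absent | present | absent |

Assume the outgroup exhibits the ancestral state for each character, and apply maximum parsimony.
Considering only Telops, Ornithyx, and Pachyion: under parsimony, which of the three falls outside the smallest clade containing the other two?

Ornithyx

Character polarity is set by the outgroup: the derived state is whichever differs from the outgroup's state, so for Char. 5, Char. 6 the derived state is 'absent', and for the remaining characters it is 'present'.
Char. 1 (derived state 'present') is shared by Ornithellus and Telops — a synapomorphy uniting that clade.
Char. 2 (derived state 'present') is unique to Telops (autapomorphy; uninformative for grouping).
Only Ornithellus, Pachyion, and Telops show the derived state 'present' for Char. 3, supporting them as a clade.
Char. 4: derived state 'present' in Ornithellus, Pachyion, Telops, and Theroma only — synapomorphy for {Ornithellus, Pachyion, Telops, Theroma}.
Char. 5: derived state 'absent' in Cyanion, Ornithellus, Pachyion, Telops, and Theroma only — synapomorphy for {Cyanion, Ornithellus, Pachyion, Telops, Theroma}.
Char. 6 groups Ornithellus and Theroma, which is incompatible with the clades supported by the remaining characters; treating it as convergent (homoplasy) costs fewer steps than any alternative tree.
Char. 7 (derived state 'present') is unique to Telops (autapomorphy; uninformative for grouping).
Most parsimonious ingroup topology: (((((Telops,Ornithellus),Pachyion),Theroma),Cyanion),Ornithyx).
Pachyion and Telops share a more recent common ancestor with each other than either does with Ornithyx, so Ornithyx is the least closely related of the three.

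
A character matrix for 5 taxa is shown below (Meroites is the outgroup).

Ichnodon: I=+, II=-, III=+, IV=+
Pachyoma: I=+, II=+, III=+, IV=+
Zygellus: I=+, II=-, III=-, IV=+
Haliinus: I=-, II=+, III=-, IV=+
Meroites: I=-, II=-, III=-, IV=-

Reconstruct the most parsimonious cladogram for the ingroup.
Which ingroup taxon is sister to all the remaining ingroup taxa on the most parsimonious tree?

Haliinus

The outgroup has state '-' for every character, so '+' is the derived state throughout.
Only Ichnodon, Pachyoma, and Zygellus show the derived state '+' for I, supporting them as a clade.
II (state '+') occurs in Haliinus and Pachyoma but conflicts with the nesting implied by the other characters — most parsimoniously interpreted as homoplasy.
Only Ichnodon and Pachyoma show the derived state '+' for III, supporting them as a clade.
IV (derived state '+') is shared by all ingroup taxa — unites the whole ingroup.
Most parsimonious ingroup topology: (((Pachyoma,Ichnodon),Zygellus),Haliinus).
Haliinus is sister to the clade containing all other ingroup taxa, so it is the earliest-diverging (most basal) ingroup lineage.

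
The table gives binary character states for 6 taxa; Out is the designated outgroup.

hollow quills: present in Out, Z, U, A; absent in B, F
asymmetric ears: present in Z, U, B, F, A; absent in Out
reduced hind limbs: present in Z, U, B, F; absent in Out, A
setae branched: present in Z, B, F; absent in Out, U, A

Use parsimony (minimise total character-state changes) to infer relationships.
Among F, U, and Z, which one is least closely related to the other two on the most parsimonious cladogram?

U

Character polarity is set by the outgroup: the derived state is whichever differs from the outgroup's state, so for hollow quills the derived state is 'absent', and for the remaining characters it is 'present'.
hollow quills: derived state 'absent' in B and F only — synapomorphy for {B, F}.
asymmetric ears (derived state 'present') is shared by all ingroup taxa — unites the whole ingroup.
reduced hind limbs: derived state 'present' in B, F, U, and Z only — synapomorphy for {B, F, U, Z}.
setae branched (derived state 'present') is shared by B, F, and Z — a synapomorphy uniting that clade.
Most parsimonious ingroup topology: (((Z,(B,F)),U),A).
F and Z share a more recent common ancestor with each other than either does with U, so U is the least closely related of the three.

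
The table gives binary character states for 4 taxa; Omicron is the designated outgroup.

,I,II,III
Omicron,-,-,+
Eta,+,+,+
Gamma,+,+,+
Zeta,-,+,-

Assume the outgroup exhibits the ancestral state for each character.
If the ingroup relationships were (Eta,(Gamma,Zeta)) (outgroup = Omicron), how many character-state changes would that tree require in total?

4

Map each character onto (Eta,(Gamma,Zeta)) (rooted by Omicron) and count the minimum state changes it requires (Fitch parsimony):
I: 2; II: 1; III: 1.
Total tree length = 4.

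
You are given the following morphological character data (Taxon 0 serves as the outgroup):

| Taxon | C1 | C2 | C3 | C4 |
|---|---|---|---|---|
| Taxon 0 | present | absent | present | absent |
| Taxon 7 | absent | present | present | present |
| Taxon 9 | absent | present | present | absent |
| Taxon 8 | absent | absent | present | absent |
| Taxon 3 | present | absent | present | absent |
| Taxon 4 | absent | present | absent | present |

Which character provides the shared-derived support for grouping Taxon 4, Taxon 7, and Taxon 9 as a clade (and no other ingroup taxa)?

C2

Character polarity is set by the outgroup: the derived state is whichever differs from the outgroup's state, so for C1, C3 the derived state is 'absent', and for the remaining characters it is 'present'.
C1 (derived state 'absent') is shared by Taxon 4, Taxon 7, Taxon 8, and Taxon 9 — a synapomorphy uniting that clade.
C2: derived state 'present' in Taxon 4, Taxon 7, and Taxon 9 only — synapomorphy for {Taxon 4, Taxon 7, Taxon 9}.
C3: derived state 'absent' in Taxon 4 only — an autapomorphy, so it tells us nothing about relationships among taxa.
C4 (derived state 'present') is shared by Taxon 4 and Taxon 7 — a synapomorphy uniting that clade.
Most parsimonious ingroup topology: ((((Taxon 7,Taxon 4),Taxon 9),Taxon 8),Taxon 3).
The clade {Taxon 4, Taxon 7, Taxon 9} is supported by C2: its derived state 'present' occurs in exactly those taxa and in no other taxon (including the outgroup).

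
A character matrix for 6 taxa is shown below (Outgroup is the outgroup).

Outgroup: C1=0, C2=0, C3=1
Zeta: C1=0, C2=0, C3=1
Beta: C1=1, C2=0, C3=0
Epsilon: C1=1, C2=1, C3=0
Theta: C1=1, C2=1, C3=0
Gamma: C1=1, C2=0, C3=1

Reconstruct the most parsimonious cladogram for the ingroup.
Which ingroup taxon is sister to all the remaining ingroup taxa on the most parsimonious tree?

Zeta

Character polarity is set by the outgroup: the derived state is whichever differs from the outgroup's state, so for C3 the derived state is '0', and for the remaining characters it is '1'.
C1: derived state '1' in Beta, Epsilon, Gamma, and Theta only — synapomorphy for {Beta, Epsilon, Gamma, Theta}.
Only Epsilon and Theta show the derived state '1' for C2, supporting them as a clade.
Only Beta, Epsilon, and Theta show the derived state '0' for C3, supporting them as a clade.
Most parsimonious ingroup topology: (Zeta,((Beta,(Epsilon,Theta)),Gamma)).
Zeta is sister to the clade containing all other ingroup taxa, so it is the earliest-diverging (most basal) ingroup lineage.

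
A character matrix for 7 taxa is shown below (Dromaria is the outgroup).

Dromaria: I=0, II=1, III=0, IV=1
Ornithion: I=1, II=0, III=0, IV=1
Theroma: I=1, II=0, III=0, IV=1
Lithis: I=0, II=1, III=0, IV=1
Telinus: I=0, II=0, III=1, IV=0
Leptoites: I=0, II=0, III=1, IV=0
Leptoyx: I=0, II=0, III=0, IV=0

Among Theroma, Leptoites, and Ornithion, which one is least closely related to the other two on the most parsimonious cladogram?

Leptoites

Character polarity is set by the outgroup: the derived state is whichever differs from the outgroup's state, so for II, IV the derived state is '0', and for the remaining characters it is '1'.
I (derived state '1') is shared by Ornithion and Theroma — a synapomorphy uniting that clade.
II (derived state '0') is shared by Leptoites, Leptoyx, Ornithion, Telinus, and Theroma — a synapomorphy uniting that clade.
III: derived state '1' in Leptoites and Telinus only — synapomorphy for {Leptoites, Telinus}.
Only Leptoites, Leptoyx, and Telinus show the derived state '0' for IV, supporting them as a clade.
Most parsimonious ingroup topology: (((Ornithion,Theroma),((Telinus,Leptoites),Leptoyx)),Lithis).
Theroma and Ornithion share a more recent common ancestor with each other than either does with Leptoites, so Leptoites is the least closely related of the three.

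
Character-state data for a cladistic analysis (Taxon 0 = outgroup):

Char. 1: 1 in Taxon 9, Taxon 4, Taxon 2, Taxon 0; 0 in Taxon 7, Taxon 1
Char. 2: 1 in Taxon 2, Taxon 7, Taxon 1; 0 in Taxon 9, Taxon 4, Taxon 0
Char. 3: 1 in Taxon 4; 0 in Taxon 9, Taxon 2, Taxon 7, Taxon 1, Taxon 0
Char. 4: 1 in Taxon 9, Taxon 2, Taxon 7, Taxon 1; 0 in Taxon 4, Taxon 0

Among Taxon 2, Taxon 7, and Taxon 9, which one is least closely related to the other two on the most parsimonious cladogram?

Character polarity is set by the outgroup: the derived state is whichever differs from the outgroup's state, so for Char. 1 the derived state is '0', and for the remaining characters it is '1'.
Only Taxon 1 and Taxon 7 show the derived state '0' for Char. 1, supporting them as a clade.
Char. 2 (derived state '1') is shared by Taxon 1, Taxon 2, and Taxon 7 — a synapomorphy uniting that clade.
Char. 3 (derived state '1') is unique to Taxon 4 (autapomorphy; uninformative for grouping).
Char. 4 (derived state '1') is shared by Taxon 1, Taxon 2, Taxon 7, and Taxon 9 — a synapomorphy uniting that clade.
Most parsimonious ingroup topology: (((Taxon 2,(Taxon 1,Taxon 7)),Taxon 9),Taxon 4).
Taxon 2 and Taxon 7 share a more recent common ancestor with each other than either does with Taxon 9, so Taxon 9 is the least closely related of the three.

Taxon 9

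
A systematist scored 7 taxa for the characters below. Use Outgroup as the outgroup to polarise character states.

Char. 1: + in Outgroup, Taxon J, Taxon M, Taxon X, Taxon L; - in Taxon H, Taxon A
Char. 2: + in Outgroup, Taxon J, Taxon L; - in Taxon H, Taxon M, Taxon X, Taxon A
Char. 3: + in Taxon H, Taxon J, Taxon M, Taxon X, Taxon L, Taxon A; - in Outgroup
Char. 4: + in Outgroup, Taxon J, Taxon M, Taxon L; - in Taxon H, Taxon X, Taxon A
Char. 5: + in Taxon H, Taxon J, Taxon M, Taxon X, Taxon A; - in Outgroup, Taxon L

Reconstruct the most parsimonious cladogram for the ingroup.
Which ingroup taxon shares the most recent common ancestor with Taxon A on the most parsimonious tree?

Character polarity is set by the outgroup: the derived state is whichever differs from the outgroup's state, so for Char. 1, Char. 2, Char. 4 the derived state is '-', and for the remaining characters it is '+'.
Only Taxon A and Taxon H show the derived state '-' for Char. 1, supporting them as a clade.
Char. 2: derived state '-' in Taxon A, Taxon H, Taxon M, and Taxon X only — synapomorphy for {Taxon A, Taxon H, Taxon M, Taxon X}.
All ingroup taxa share the derived state '+' for Char. 3; it defines the ingroup but does not resolve relationships within it.
Char. 4: derived state '-' in Taxon A, Taxon H, and Taxon X only — synapomorphy for {Taxon A, Taxon H, Taxon X}.
Only Taxon A, Taxon H, Taxon J, Taxon M, and Taxon X show the derived state '+' for Char. 5, supporting them as a clade.
Most parsimonious ingroup topology: (((((Taxon H,Taxon A),Taxon X),Taxon M),Taxon J),Taxon L).
Taxon A and Taxon H form a cherry on this tree, so they are sister taxa.

Taxon H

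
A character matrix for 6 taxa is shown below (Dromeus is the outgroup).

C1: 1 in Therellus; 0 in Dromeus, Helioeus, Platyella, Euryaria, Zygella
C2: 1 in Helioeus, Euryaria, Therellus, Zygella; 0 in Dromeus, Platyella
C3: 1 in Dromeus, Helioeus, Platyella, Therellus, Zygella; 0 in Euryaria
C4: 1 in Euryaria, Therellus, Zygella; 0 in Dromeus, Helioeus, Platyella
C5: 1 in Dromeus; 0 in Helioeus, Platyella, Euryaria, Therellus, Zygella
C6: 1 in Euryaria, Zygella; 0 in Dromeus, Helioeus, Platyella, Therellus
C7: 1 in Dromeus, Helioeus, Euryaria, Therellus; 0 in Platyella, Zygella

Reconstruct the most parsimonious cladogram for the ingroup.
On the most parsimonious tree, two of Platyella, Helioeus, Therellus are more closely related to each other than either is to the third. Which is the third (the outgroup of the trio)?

Platyella

Character polarity is set by the outgroup: the derived state is whichever differs from the outgroup's state, so for C3, C5, C7 the derived state is '0', and for the remaining characters it is '1'.
C1: derived state '1' in Therellus only — an autapomorphy, so it tells us nothing about relationships among taxa.
C2: derived state '1' in Euryaria, Helioeus, Therellus, and Zygella only — synapomorphy for {Euryaria, Helioeus, Therellus, Zygella}.
C3 (derived state '0') is unique to Euryaria (autapomorphy; uninformative for grouping).
C4 (derived state '1') is shared by Euryaria, Therellus, and Zygella — a synapomorphy uniting that clade.
C5 (derived state '0') is shared by all ingroup taxa — unites the whole ingroup.
C6 (derived state '1') is shared by Euryaria and Zygella — a synapomorphy uniting that clade.
C7 (state '0') occurs in Platyella and Zygella but conflicts with the nesting implied by the other characters — most parsimoniously interpreted as homoplasy.
Most parsimonious ingroup topology: ((Helioeus,((Euryaria,Zygella),Therellus)),Platyella).
Therellus and Helioeus share a more recent common ancestor with each other than either does with Platyella, so Platyella is the least closely related of the three.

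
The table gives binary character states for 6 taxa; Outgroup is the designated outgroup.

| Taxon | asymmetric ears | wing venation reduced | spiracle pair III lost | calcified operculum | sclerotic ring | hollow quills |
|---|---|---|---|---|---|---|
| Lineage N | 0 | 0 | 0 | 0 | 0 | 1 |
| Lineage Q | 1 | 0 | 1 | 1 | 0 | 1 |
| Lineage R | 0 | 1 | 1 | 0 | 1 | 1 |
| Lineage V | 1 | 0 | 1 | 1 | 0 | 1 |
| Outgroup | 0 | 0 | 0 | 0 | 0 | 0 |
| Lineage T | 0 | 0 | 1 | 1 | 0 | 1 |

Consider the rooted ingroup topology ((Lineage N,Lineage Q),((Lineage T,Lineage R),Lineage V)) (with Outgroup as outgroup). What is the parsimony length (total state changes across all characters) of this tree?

10

Map each character onto ((Lineage N,Lineage Q),((Lineage T,Lineage R),Lineage V)) (rooted by Outgroup) and count the minimum state changes it requires (Fitch parsimony):
asymmetric ears: 2; wing venation reduced: 1; spiracle pair III lost: 2; calcified operculum: 3; sclerotic ring: 1; hollow quills: 1.
Total tree length = 10.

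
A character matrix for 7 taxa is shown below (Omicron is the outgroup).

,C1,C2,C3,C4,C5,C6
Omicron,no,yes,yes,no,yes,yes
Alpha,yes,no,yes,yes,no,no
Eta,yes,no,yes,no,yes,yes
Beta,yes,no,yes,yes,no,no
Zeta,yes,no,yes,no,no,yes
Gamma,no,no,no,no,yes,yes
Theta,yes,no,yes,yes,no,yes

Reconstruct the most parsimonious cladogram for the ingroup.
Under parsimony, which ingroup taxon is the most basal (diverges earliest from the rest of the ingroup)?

Character polarity is set by the outgroup: the derived state is whichever differs from the outgroup's state, so for C2, C3, C5, C6 the derived state is 'no', and for the remaining characters it is 'yes'.
C1: derived state 'yes' in Alpha, Beta, Eta, Theta, and Zeta only — synapomorphy for {Alpha, Beta, Eta, Theta, Zeta}.
All ingroup taxa share the derived state 'no' for C2; it defines the ingroup but does not resolve relationships within it.
C3: derived state 'no' in Gamma only — an autapomorphy, so it tells us nothing about relationships among taxa.
Only Alpha, Beta, and Theta show the derived state 'yes' for C4, supporting them as a clade.
Only Alpha, Beta, Theta, and Zeta show the derived state 'no' for C5, supporting them as a clade.
C6 (derived state 'no') is shared by Alpha and Beta — a synapomorphy uniting that clade.
Most parsimonious ingroup topology: (((((Alpha,Beta),Theta),Zeta),Eta),Gamma).
Gamma is sister to the clade containing all other ingroup taxa, so it is the earliest-diverging (most basal) ingroup lineage.

Gamma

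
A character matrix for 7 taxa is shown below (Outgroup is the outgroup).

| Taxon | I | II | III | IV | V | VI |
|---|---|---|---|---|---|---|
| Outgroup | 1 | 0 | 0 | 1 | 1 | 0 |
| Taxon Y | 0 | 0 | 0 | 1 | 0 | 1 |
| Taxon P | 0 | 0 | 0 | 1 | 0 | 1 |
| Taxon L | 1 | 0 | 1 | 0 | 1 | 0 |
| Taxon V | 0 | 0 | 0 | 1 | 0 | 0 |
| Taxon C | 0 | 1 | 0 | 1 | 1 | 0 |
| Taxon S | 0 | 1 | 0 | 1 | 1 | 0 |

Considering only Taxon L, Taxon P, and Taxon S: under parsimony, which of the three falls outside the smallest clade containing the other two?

Character polarity is set by the outgroup: the derived state is whichever differs from the outgroup's state, so for I, IV, V the derived state is '0', and for the remaining characters it is '1'.
I (derived state '0') is shared by Taxon C, Taxon P, Taxon S, Taxon V, and Taxon Y — a synapomorphy uniting that clade.
II (derived state '1') is shared by Taxon C and Taxon S — a synapomorphy uniting that clade.
III (derived state '1') is unique to Taxon L (autapomorphy; uninformative for grouping).
IV (derived state '0') is unique to Taxon L (autapomorphy; uninformative for grouping).
V: derived state '0' in Taxon P, Taxon V, and Taxon Y only — synapomorphy for {Taxon P, Taxon V, Taxon Y}.
VI: derived state '1' in Taxon P and Taxon Y only — synapomorphy for {Taxon P, Taxon Y}.
Most parsimonious ingroup topology: ((((Taxon Y,Taxon P),Taxon V),(Taxon C,Taxon S)),Taxon L).
Taxon P and Taxon S share a more recent common ancestor with each other than either does with Taxon L, so Taxon L is the least closely related of the three.

Taxon L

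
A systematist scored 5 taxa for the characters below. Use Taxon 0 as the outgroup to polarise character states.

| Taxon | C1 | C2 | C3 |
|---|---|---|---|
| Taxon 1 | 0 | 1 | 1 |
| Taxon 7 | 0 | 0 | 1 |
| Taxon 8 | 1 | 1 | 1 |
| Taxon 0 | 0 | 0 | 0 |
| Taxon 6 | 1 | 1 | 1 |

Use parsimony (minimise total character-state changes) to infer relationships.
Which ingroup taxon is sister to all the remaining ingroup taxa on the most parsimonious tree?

Taxon 7

The outgroup has state '0' for every character, so '1' is the derived state throughout.
Only Taxon 6 and Taxon 8 show the derived state '1' for C1, supporting them as a clade.
Only Taxon 1, Taxon 6, and Taxon 8 show the derived state '1' for C2, supporting them as a clade.
C3 (derived state '1') is shared by all ingroup taxa — unites the whole ingroup.
Most parsimonious ingroup topology: (Taxon 7,((Taxon 8,Taxon 6),Taxon 1)).
Taxon 7 is sister to the clade containing all other ingroup taxa, so it is the earliest-diverging (most basal) ingroup lineage.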